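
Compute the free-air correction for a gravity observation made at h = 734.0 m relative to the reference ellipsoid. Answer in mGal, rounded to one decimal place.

Free-air correction = 0.3086 × 734.0 = 226.5 mGal

226.5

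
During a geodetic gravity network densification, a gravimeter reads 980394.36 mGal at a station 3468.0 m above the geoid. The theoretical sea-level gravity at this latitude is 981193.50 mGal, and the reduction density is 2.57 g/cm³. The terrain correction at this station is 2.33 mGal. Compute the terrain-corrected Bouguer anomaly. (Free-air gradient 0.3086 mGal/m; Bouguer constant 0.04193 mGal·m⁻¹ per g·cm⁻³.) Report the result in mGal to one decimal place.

-100.3

Free-air correction = 0.3086 × 3468.0 = 1070.22 mGal
Free-air anomaly = 980394.36 − 981193.50 + (1070.22) = 271.08 mGal
Bouguer slab correction = 0.04193 × 2.57 × 3468.0 = 373.71 mGal
Simple Bouguer anomaly = 271.08 − (373.71) = -102.63 mGal
Complete Bouguer anomaly = -102.63 + 2.33 = -100.30 mGal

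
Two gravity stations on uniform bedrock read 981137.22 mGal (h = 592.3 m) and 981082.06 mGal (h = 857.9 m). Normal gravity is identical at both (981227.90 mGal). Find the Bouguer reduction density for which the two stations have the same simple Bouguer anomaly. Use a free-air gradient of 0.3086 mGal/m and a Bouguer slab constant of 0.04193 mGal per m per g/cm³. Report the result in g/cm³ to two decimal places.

Δg_obs = 981082.06 − 981137.22 = -55.16 mGal over Δh = 857.9 − 592.3 = 265.6 m
Equal Bouguer anomalies ⇒ Δg_obs + (0.3086 − 0.04193ρ)·Δh = 0
0.3086 − 0.04193ρ = −Δg_obs/Δh = 0.20768
ρ = (0.3086 − 0.20768) / 0.04193 = 2.41 g/cm³

2.41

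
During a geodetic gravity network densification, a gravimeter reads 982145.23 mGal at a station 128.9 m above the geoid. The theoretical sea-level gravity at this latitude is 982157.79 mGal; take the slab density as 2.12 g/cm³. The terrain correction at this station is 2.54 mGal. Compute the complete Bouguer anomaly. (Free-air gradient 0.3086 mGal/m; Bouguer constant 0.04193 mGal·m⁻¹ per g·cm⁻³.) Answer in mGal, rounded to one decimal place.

Free-air correction = 0.3086 × 128.9 = 39.78 mGal
Free-air anomaly = 982145.23 − 982157.79 + (39.78) = 27.22 mGal
Bouguer slab correction = 0.04193 × 2.12 × 128.9 = 11.46 mGal
Simple Bouguer anomaly = 27.22 − (11.46) = 15.76 mGal
Complete Bouguer anomaly = 15.76 + 2.54 = 18.30 mGal

18.3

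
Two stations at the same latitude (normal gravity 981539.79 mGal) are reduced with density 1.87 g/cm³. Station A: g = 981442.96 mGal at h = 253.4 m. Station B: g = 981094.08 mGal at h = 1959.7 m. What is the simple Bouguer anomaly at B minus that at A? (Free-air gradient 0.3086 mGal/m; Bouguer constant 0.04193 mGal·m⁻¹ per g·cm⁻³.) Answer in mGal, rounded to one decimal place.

Δg_SB(A) = 981442.96 − 981539.79 + 0.3086×253.4 − 0.04193×1.87×253.4 = -38.50 mGal
Δg_SB(B) = 981094.08 − 981539.79 + 0.3086×1959.7 − 0.04193×1.87×1959.7 = 5.40 mGal
Difference = 5.40 − (-38.50) = 43.90 mGal

43.9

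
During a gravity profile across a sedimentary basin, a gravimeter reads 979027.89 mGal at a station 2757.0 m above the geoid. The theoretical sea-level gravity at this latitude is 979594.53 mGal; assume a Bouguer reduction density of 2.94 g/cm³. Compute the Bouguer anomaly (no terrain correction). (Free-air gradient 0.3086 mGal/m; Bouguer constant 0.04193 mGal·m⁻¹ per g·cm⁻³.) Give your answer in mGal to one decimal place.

Free-air correction = 0.3086 × 2757.0 = 850.81 mGal
Free-air anomaly = 979027.89 − 979594.53 + (850.81) = 284.17 mGal
Bouguer slab correction = 0.04193 × 2.94 × 2757.0 = 339.87 mGal
Simple Bouguer anomaly = 284.17 − (339.87) = -55.70 mGal

-55.7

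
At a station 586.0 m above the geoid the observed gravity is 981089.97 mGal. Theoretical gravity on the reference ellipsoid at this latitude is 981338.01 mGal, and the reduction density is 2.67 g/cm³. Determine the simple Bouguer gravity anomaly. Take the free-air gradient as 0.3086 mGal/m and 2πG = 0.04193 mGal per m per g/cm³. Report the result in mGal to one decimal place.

-132.8

Free-air correction = 0.3086 × 586.0 = 180.84 mGal
Free-air anomaly = 981089.97 − 981338.01 + (180.84) = -67.20 mGal
Bouguer slab correction = 0.04193 × 2.67 × 586.0 = 65.60 mGal
Simple Bouguer anomaly = -67.20 − (65.60) = -132.80 mGal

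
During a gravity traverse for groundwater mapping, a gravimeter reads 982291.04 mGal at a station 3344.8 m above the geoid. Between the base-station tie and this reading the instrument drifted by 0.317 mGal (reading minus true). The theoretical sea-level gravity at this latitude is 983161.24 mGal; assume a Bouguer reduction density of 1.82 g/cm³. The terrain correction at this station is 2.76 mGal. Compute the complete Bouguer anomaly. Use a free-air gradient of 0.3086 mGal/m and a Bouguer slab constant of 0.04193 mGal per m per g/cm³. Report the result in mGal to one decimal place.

-90.8

Drift-corrected reading = 982291.04 − (0.317) = 982290.723 mGal
Free-air correction = 0.3086 × 3344.8 = 1032.21 mGal
Free-air anomaly = 982290.723 − 983161.24 + (1032.21) = 161.693 mGal
Bouguer slab correction = 0.04193 × 1.82 × 3344.8 = 255.25 mGal
Simple Bouguer anomaly = 161.693 − (255.25) = -93.557 mGal
Complete Bouguer anomaly = -93.557 + 2.76 = -90.797 mGal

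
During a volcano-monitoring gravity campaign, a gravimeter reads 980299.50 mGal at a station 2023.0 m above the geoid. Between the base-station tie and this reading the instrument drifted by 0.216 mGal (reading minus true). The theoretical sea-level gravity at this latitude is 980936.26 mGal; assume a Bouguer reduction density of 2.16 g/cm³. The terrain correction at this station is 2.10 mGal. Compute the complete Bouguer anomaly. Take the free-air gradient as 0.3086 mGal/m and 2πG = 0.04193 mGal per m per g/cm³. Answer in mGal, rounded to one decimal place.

Drift-corrected reading = 980299.50 − (0.216) = 980299.284 mGal
Free-air correction = 0.3086 × 2023.0 = 624.30 mGal
Free-air anomaly = 980299.284 − 980936.26 + (624.30) = -12.676 mGal
Bouguer slab correction = 0.04193 × 2.16 × 2023.0 = 183.22 mGal
Simple Bouguer anomaly = -12.676 − (183.22) = -195.896 mGal
Complete Bouguer anomaly = -195.896 + 2.10 = -193.796 mGal

-193.8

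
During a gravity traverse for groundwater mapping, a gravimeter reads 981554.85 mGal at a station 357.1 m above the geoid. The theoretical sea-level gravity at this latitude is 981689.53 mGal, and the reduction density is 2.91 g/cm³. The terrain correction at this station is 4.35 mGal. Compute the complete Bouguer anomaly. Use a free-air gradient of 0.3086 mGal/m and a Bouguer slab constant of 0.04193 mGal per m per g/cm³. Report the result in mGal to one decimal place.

-63.7

Free-air correction = 0.3086 × 357.1 = 110.20 mGal
Free-air anomaly = 981554.85 − 981689.53 + (110.20) = -24.48 mGal
Bouguer slab correction = 0.04193 × 2.91 × 357.1 = 43.57 mGal
Simple Bouguer anomaly = -24.48 − (43.57) = -68.05 mGal
Complete Bouguer anomaly = -68.05 + 4.35 = -63.70 mGal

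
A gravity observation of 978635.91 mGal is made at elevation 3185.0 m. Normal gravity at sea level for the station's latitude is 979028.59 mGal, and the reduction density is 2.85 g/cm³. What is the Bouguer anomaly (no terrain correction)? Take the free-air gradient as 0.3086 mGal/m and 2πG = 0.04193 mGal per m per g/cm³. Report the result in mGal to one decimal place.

Free-air correction = 0.3086 × 3185.0 = 982.89 mGal
Free-air anomaly = 978635.91 − 979028.59 + (982.89) = 590.21 mGal
Bouguer slab correction = 0.04193 × 2.85 × 3185.0 = 380.61 mGal
Simple Bouguer anomaly = 590.21 − (380.61) = 209.60 mGal

209.6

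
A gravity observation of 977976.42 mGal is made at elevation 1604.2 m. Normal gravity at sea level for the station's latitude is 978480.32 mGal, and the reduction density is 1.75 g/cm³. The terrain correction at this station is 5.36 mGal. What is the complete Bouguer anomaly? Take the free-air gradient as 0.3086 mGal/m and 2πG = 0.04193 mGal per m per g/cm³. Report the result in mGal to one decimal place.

Free-air correction = 0.3086 × 1604.2 = 495.06 mGal
Free-air anomaly = 977976.42 − 978480.32 + (495.06) = -8.84 mGal
Bouguer slab correction = 0.04193 × 1.75 × 1604.2 = 117.71 mGal
Simple Bouguer anomaly = -8.84 − (117.71) = -126.55 mGal
Complete Bouguer anomaly = -126.55 + 5.36 = -121.19 mGal

-121.2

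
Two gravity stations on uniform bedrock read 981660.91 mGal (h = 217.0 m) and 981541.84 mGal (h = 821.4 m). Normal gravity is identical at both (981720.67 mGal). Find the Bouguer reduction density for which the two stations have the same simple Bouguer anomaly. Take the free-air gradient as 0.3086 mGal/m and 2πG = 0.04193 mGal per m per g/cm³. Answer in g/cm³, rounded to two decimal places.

2.66

Δg_obs = 981541.84 − 981660.91 = -119.07 mGal over Δh = 821.4 − 217.0 = 604.4 m
Equal Bouguer anomalies ⇒ Δg_obs + (0.3086 − 0.04193ρ)·Δh = 0
0.3086 − 0.04193ρ = −Δg_obs/Δh = 0.19701
ρ = (0.3086 − 0.19701) / 0.04193 = 2.66 g/cm³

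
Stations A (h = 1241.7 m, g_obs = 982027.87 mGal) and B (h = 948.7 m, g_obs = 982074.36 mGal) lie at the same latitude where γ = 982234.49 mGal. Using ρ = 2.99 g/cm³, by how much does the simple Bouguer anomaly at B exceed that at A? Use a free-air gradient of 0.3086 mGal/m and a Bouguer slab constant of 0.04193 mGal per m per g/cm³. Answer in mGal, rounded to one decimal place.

Δg_SB(A) = 982027.87 − 982234.49 + 0.3086×1241.7 − 0.04193×2.99×1241.7 = 20.90 mGal
Δg_SB(B) = 982074.36 − 982234.49 + 0.3086×948.7 − 0.04193×2.99×948.7 = 13.70 mGal
Difference = 13.70 − (20.90) = -7.20 mGal

-7.2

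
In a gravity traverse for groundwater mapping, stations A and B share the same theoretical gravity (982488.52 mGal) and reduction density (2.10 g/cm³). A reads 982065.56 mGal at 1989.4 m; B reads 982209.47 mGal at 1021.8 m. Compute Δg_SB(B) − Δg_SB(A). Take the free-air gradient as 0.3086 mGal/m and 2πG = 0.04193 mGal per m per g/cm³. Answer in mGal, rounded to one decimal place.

-69.5

Δg_SB(A) = 982065.56 − 982488.52 + 0.3086×1989.4 − 0.04193×2.10×1989.4 = 15.80 mGal
Δg_SB(B) = 982209.47 − 982488.52 + 0.3086×1021.8 − 0.04193×2.10×1021.8 = -53.70 mGal
Difference = -53.70 − (15.80) = -69.50 mGal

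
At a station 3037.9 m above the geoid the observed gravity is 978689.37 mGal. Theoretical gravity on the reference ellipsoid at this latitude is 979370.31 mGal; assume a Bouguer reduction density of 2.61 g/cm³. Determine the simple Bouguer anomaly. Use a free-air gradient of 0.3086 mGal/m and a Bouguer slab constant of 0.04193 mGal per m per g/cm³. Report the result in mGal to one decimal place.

-75.9

Free-air correction = 0.3086 × 3037.9 = 937.50 mGal
Free-air anomaly = 978689.37 − 979370.31 + (937.50) = 256.56 mGal
Bouguer slab correction = 0.04193 × 2.61 × 3037.9 = 332.46 mGal
Simple Bouguer anomaly = 256.56 − (332.46) = -75.90 mGal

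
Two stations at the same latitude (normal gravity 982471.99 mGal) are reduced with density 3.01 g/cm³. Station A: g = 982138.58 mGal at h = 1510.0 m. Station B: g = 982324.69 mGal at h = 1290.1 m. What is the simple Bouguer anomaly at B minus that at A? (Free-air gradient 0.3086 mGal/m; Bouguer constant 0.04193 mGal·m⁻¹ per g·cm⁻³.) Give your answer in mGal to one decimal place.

Δg_SB(A) = 982138.58 − 982471.99 + 0.3086×1510.0 − 0.04193×3.01×1510.0 = -58.00 mGal
Δg_SB(B) = 982324.69 − 982471.99 + 0.3086×1290.1 − 0.04193×3.01×1290.1 = 88.00 mGal
Difference = 88.00 − (-58.00) = 146.00 mGal

146.0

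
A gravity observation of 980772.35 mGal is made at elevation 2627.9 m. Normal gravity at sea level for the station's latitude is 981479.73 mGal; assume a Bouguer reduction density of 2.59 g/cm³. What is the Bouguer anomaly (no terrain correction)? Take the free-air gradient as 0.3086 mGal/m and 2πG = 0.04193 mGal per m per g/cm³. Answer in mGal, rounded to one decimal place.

-181.8

Free-air correction = 0.3086 × 2627.9 = 810.97 mGal
Free-air anomaly = 980772.35 − 981479.73 + (810.97) = 103.59 mGal
Bouguer slab correction = 0.04193 × 2.59 × 2627.9 = 285.39 mGal
Simple Bouguer anomaly = 103.59 − (285.39) = -181.80 mGal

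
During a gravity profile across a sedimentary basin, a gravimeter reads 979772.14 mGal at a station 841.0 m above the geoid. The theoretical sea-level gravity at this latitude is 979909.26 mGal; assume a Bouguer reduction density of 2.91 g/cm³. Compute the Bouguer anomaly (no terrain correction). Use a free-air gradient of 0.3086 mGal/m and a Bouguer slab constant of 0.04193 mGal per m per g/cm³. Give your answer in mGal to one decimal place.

19.8

Free-air correction = 0.3086 × 841.0 = 259.53 mGal
Free-air anomaly = 979772.14 − 979909.26 + (259.53) = 122.41 mGal
Bouguer slab correction = 0.04193 × 2.91 × 841.0 = 102.62 mGal
Simple Bouguer anomaly = 122.41 − (102.62) = 19.79 mGal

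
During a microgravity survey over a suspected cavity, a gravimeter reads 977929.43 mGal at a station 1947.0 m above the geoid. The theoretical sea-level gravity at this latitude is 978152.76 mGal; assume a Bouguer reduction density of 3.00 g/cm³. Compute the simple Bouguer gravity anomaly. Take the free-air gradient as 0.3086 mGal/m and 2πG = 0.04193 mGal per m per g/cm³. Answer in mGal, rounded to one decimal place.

132.6

Free-air correction = 0.3086 × 1947.0 = 600.84 mGal
Free-air anomaly = 977929.43 − 978152.76 + (600.84) = 377.51 mGal
Bouguer slab correction = 0.04193 × 3.00 × 1947.0 = 244.91 mGal
Simple Bouguer anomaly = 377.51 − (244.91) = 132.60 mGal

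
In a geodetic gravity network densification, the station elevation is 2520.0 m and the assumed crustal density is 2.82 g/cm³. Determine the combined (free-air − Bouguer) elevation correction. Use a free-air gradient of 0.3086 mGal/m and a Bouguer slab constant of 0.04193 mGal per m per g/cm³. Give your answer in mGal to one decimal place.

479.7

Combined gradient = 0.3086 − 0.04193 × 2.82 = 0.1903574 mGal/m
Combined elevation correction = 0.1903574 × 2520.0 = 479.7 mGal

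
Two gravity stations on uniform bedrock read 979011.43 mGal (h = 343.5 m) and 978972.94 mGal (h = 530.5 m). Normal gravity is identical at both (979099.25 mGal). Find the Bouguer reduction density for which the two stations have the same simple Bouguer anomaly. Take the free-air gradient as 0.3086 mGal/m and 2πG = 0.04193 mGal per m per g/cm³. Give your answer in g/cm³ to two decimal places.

2.45

Δg_obs = 978972.94 − 979011.43 = -38.49 mGal over Δh = 530.5 − 343.5 = 187.0 m
Equal Bouguer anomalies ⇒ Δg_obs + (0.3086 − 0.04193ρ)·Δh = 0
0.3086 − 0.04193ρ = −Δg_obs/Δh = 0.20583
ρ = (0.3086 − 0.20583) / 0.04193 = 2.45 g/cm³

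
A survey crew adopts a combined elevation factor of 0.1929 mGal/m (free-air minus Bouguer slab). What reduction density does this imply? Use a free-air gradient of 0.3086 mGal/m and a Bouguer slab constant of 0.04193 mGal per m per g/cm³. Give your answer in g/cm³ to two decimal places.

0.1929 = 0.3086 − 0.04193 × ρ
ρ = (0.3086 − 0.1929) / 0.04193 = 2.76 g/cm³

2.76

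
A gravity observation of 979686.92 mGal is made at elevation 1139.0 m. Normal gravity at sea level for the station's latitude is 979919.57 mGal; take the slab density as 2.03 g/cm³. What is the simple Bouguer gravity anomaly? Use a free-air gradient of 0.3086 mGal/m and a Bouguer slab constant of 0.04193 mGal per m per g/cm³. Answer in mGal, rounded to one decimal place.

21.9

Free-air correction = 0.3086 × 1139.0 = 351.50 mGal
Free-air anomaly = 979686.92 − 979919.57 + (351.50) = 118.85 mGal
Bouguer slab correction = 0.04193 × 2.03 × 1139.0 = 96.95 mGal
Simple Bouguer anomaly = 118.85 − (96.95) = 21.90 mGal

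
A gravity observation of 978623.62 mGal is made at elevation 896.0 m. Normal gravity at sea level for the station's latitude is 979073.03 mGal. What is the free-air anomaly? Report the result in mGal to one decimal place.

-172.9

Free-air correction = 0.3086 × 896.0 = 276.51 mGal
Free-air anomaly = 978623.62 − 979073.03 + (276.51) = -172.90 mGal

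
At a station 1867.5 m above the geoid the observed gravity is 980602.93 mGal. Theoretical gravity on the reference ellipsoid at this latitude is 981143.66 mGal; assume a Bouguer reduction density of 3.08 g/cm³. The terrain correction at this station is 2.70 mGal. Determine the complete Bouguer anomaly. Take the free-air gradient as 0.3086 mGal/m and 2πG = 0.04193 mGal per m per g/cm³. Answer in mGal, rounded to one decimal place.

-202.9

Free-air correction = 0.3086 × 1867.5 = 576.31 mGal
Free-air anomaly = 980602.93 − 981143.66 + (576.31) = 35.58 mGal
Bouguer slab correction = 0.04193 × 3.08 × 1867.5 = 241.18 mGal
Simple Bouguer anomaly = 35.58 − (241.18) = -205.60 mGal
Complete Bouguer anomaly = -205.60 + 2.70 = -202.90 mGal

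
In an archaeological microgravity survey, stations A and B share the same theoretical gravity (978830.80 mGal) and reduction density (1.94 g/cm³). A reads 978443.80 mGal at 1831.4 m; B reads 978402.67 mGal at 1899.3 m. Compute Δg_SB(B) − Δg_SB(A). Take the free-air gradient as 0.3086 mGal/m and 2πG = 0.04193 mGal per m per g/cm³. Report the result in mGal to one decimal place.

-25.7

Δg_SB(A) = 978443.80 − 978830.80 + 0.3086×1831.4 − 0.04193×1.94×1831.4 = 29.20 mGal
Δg_SB(B) = 978402.67 − 978830.80 + 0.3086×1899.3 − 0.04193×1.94×1899.3 = 3.50 mGal
Difference = 3.50 − (29.20) = -25.70 mGal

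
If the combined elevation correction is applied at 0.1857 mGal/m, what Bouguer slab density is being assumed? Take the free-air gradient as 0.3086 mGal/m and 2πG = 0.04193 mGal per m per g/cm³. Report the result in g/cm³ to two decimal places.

2.93

0.1857 = 0.3086 − 0.04193 × ρ
ρ = (0.3086 − 0.1857) / 0.04193 = 2.93 g/cm³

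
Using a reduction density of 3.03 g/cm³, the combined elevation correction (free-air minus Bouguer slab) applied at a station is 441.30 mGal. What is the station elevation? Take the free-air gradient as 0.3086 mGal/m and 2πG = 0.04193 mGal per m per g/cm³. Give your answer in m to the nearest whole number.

Combined gradient = 0.3086 − 0.04193 × 3.03 = 0.1815521 mGal/m
h = 441.30 / 0.1815521 = 2430.71 m

2431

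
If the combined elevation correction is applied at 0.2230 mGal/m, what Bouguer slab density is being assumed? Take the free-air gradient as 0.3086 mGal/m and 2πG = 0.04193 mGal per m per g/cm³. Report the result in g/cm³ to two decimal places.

2.04

0.2230 = 0.3086 − 0.04193 × ρ
ρ = (0.3086 − 0.2230) / 0.04193 = 2.04 g/cm³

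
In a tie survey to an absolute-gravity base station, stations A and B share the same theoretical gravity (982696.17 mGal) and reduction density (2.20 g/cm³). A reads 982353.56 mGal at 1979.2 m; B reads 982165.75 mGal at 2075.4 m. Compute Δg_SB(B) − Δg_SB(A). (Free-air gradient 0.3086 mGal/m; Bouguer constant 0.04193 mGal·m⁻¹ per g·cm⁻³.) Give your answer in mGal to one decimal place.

Δg_SB(A) = 982353.56 − 982696.17 + 0.3086×1979.2 − 0.04193×2.20×1979.2 = 85.60 mGal
Δg_SB(B) = 982165.75 − 982696.17 + 0.3086×2075.4 − 0.04193×2.20×2075.4 = -81.40 mGal
Difference = -81.40 − (85.60) = -167.00 mGal

-167.0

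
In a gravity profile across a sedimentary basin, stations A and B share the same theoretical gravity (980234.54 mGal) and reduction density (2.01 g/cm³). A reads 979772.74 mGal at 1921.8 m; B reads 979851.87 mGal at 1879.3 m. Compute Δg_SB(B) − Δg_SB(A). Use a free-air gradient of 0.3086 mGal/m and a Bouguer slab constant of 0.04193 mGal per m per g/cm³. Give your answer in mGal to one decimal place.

69.6

Δg_SB(A) = 979772.74 − 980234.54 + 0.3086×1921.8 − 0.04193×2.01×1921.8 = -30.70 mGal
Δg_SB(B) = 979851.87 − 980234.54 + 0.3086×1879.3 − 0.04193×2.01×1879.3 = 38.90 mGal
Difference = 38.90 − (-30.70) = 69.60 mGal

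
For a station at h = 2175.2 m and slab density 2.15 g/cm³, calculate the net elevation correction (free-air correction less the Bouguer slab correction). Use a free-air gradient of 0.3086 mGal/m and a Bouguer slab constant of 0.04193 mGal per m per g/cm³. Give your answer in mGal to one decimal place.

475.2

Combined gradient = 0.3086 − 0.04193 × 2.15 = 0.2184505 mGal/m
Combined elevation correction = 0.2184505 × 2175.2 = 475.2 mGal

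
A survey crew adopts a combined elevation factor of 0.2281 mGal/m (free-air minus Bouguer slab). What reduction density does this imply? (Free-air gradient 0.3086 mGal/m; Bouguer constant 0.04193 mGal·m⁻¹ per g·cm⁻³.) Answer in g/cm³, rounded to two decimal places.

0.2281 = 0.3086 − 0.04193 × ρ
ρ = (0.3086 − 0.2281) / 0.04193 = 1.92 g/cm³

1.92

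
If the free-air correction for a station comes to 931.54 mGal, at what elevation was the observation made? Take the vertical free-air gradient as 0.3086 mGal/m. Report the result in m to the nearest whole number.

3019

h = 931.54 / 0.3086 = 3018.60 m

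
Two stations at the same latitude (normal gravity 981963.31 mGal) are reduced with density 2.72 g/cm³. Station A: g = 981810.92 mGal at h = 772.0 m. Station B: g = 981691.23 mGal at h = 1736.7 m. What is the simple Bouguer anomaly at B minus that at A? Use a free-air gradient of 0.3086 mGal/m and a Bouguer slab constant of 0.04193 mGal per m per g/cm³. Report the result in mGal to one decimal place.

68.0

Δg_SB(A) = 981810.92 − 981963.31 + 0.3086×772.0 − 0.04193×2.72×772.0 = -2.20 mGal
Δg_SB(B) = 981691.23 − 981963.31 + 0.3086×1736.7 − 0.04193×2.72×1736.7 = 65.80 mGal
Difference = 65.80 − (-2.20) = 68.00 mGal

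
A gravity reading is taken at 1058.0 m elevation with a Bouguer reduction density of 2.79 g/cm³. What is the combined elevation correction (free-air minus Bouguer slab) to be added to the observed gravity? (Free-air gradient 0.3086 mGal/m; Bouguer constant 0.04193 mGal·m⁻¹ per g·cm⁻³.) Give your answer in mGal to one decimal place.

Combined gradient = 0.3086 − 0.04193 × 2.79 = 0.1916153 mGal/m
Combined elevation correction = 0.1916153 × 1058.0 = 202.7 mGal

202.7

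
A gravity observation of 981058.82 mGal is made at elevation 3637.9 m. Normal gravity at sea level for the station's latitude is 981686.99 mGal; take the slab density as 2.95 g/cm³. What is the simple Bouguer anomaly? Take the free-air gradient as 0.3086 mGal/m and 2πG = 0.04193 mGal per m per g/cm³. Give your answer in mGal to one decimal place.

Free-air correction = 0.3086 × 3637.9 = 1122.66 mGal
Free-air anomaly = 981058.82 − 981686.99 + (1122.66) = 494.49 mGal
Bouguer slab correction = 0.04193 × 2.95 × 3637.9 = 449.98 mGal
Simple Bouguer anomaly = 494.49 − (449.98) = 44.51 mGal

44.5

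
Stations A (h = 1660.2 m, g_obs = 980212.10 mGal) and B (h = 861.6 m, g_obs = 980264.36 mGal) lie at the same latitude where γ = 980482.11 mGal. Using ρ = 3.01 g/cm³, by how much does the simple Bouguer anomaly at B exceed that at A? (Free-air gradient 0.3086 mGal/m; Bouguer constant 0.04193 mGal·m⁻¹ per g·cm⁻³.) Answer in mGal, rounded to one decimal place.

-93.4

Δg_SB(A) = 980212.10 − 980482.11 + 0.3086×1660.2 − 0.04193×3.01×1660.2 = 32.80 mGal
Δg_SB(B) = 980264.36 − 980482.11 + 0.3086×861.6 − 0.04193×3.01×861.6 = -60.60 mGal
Difference = -60.60 − (32.80) = -93.40 mGal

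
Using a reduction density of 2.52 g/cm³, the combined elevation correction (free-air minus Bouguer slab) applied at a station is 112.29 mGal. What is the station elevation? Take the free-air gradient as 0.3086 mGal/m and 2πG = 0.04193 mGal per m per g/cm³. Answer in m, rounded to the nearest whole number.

553

Combined gradient = 0.3086 − 0.04193 × 2.52 = 0.2029364 mGal/m
h = 112.29 / 0.2029364 = 553.33 m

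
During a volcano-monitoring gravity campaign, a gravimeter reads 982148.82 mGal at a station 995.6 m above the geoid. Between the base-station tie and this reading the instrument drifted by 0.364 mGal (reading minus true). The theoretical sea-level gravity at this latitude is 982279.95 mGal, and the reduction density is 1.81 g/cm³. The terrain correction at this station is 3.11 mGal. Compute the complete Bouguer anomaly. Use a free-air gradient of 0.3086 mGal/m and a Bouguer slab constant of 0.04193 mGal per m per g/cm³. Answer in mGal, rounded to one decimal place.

103.3

Drift-corrected reading = 982148.82 − (0.364) = 982148.456 mGal
Free-air correction = 0.3086 × 995.6 = 307.24 mGal
Free-air anomaly = 982148.456 − 982279.95 + (307.24) = 175.746 mGal
Bouguer slab correction = 0.04193 × 1.81 × 995.6 = 75.56 mGal
Simple Bouguer anomaly = 175.746 − (75.56) = 100.186 mGal
Complete Bouguer anomaly = 100.186 + 3.11 = 103.296 mGal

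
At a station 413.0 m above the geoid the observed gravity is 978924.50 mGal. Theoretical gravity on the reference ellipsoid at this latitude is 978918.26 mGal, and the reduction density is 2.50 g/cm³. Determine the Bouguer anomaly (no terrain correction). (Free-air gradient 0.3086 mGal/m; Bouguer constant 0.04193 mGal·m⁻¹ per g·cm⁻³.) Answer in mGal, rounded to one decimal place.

Free-air correction = 0.3086 × 413.0 = 127.45 mGal
Free-air anomaly = 978924.50 − 978918.26 + (127.45) = 133.69 mGal
Bouguer slab correction = 0.04193 × 2.50 × 413.0 = 43.29 mGal
Simple Bouguer anomaly = 133.69 − (43.29) = 90.40 mGal

90.4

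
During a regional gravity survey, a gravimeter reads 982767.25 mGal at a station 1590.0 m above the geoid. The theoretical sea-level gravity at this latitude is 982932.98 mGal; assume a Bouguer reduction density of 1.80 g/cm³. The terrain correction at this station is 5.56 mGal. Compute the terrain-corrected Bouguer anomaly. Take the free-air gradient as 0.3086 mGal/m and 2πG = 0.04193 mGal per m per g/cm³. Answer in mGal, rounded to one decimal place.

Free-air correction = 0.3086 × 1590.0 = 490.67 mGal
Free-air anomaly = 982767.25 − 982932.98 + (490.67) = 324.94 mGal
Bouguer slab correction = 0.04193 × 1.80 × 1590.0 = 120.00 mGal
Simple Bouguer anomaly = 324.94 − (120.00) = 204.94 mGal
Complete Bouguer anomaly = 204.94 + 5.56 = 210.50 mGal

210.5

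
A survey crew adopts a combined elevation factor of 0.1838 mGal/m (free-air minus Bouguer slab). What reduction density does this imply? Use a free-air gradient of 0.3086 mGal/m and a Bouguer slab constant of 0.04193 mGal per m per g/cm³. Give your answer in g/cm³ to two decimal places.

2.98

0.1838 = 0.3086 − 0.04193 × ρ
ρ = (0.3086 − 0.1838) / 0.04193 = 2.98 g/cm³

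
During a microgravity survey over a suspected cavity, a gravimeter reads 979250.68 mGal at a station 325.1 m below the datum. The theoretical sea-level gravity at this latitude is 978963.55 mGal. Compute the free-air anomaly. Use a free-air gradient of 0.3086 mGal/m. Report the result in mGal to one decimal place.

186.8

Free-air correction = 0.3086 × -325.1 = -100.33 mGal
Free-air anomaly = 979250.68 − 978963.55 + (-100.33) = 186.80 mGal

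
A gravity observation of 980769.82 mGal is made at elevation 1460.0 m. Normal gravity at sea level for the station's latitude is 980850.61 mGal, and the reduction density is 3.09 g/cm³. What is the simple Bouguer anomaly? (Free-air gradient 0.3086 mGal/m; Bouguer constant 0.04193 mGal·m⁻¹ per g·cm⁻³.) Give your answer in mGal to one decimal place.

180.6

Free-air correction = 0.3086 × 1460.0 = 450.56 mGal
Free-air anomaly = 980769.82 − 980850.61 + (450.56) = 369.77 mGal
Bouguer slab correction = 0.04193 × 3.09 × 1460.0 = 189.16 mGal
Simple Bouguer anomaly = 369.77 − (189.16) = 180.61 mGal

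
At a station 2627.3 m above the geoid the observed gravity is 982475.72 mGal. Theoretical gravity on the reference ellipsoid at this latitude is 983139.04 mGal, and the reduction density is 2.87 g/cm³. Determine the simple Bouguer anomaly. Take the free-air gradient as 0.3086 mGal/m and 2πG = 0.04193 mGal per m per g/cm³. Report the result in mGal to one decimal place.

Free-air correction = 0.3086 × 2627.3 = 810.78 mGal
Free-air anomaly = 982475.72 − 983139.04 + (810.78) = 147.46 mGal
Bouguer slab correction = 0.04193 × 2.87 × 2627.3 = 316.17 mGal
Simple Bouguer anomaly = 147.46 − (316.17) = -168.71 mGal

-168.7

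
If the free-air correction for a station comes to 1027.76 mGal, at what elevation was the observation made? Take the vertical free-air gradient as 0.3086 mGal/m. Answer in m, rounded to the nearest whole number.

h = 1027.76 / 0.3086 = 3330.40 m

3330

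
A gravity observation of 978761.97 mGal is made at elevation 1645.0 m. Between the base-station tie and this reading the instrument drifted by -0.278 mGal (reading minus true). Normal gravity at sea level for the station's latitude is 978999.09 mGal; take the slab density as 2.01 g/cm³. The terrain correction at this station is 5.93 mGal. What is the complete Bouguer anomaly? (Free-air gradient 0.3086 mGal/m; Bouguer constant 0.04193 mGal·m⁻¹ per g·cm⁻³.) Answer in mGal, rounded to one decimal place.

138.1

Drift-corrected reading = 978761.97 − (-0.278) = 978762.248 mGal
Free-air correction = 0.3086 × 1645.0 = 507.65 mGal
Free-air anomaly = 978762.248 − 978999.09 + (507.65) = 270.808 mGal
Bouguer slab correction = 0.04193 × 2.01 × 1645.0 = 138.64 mGal
Simple Bouguer anomaly = 270.808 − (138.64) = 132.168 mGal
Complete Bouguer anomaly = 132.168 + 5.93 = 138.098 mGal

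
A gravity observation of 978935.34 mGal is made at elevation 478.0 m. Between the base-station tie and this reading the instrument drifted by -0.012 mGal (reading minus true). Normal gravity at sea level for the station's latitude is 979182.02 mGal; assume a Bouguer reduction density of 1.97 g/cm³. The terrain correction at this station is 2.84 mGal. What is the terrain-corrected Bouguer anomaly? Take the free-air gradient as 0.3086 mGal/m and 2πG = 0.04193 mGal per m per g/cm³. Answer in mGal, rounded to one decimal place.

-135.8

Drift-corrected reading = 978935.34 − (-0.012) = 978935.352 mGal
Free-air correction = 0.3086 × 478.0 = 147.51 mGal
Free-air anomaly = 978935.352 − 979182.02 + (147.51) = -99.158 mGal
Bouguer slab correction = 0.04193 × 1.97 × 478.0 = 39.48 mGal
Simple Bouguer anomaly = -99.158 − (39.48) = -138.638 mGal
Complete Bouguer anomaly = -138.638 + 2.84 = -135.798 mGal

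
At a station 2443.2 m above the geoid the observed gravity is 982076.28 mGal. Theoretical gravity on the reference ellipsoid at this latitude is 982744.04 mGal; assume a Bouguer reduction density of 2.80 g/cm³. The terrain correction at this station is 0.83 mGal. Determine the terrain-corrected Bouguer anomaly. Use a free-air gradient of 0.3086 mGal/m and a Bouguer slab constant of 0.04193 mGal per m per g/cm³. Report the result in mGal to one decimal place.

-199.8

Free-air correction = 0.3086 × 2443.2 = 753.97 mGal
Free-air anomaly = 982076.28 − 982744.04 + (753.97) = 86.21 mGal
Bouguer slab correction = 0.04193 × 2.80 × 2443.2 = 286.84 mGal
Simple Bouguer anomaly = 86.21 − (286.84) = -200.63 mGal
Complete Bouguer anomaly = -200.63 + 0.83 = -199.80 mGal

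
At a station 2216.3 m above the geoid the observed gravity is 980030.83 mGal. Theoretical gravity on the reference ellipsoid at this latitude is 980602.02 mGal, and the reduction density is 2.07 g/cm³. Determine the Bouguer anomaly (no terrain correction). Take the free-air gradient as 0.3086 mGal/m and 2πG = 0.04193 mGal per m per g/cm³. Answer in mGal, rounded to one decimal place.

Free-air correction = 0.3086 × 2216.3 = 683.95 mGal
Free-air anomaly = 980030.83 − 980602.02 + (683.95) = 112.76 mGal
Bouguer slab correction = 0.04193 × 2.07 × 2216.3 = 192.36 mGal
Simple Bouguer anomaly = 112.76 − (192.36) = -79.60 mGal

-79.6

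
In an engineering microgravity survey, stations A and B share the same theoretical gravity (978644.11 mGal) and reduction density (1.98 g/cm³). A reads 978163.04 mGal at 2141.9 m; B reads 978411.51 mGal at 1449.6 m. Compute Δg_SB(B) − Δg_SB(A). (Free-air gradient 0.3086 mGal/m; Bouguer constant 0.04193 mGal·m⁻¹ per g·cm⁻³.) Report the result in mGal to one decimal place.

Δg_SB(A) = 978163.04 − 978644.11 + 0.3086×2141.9 − 0.04193×1.98×2141.9 = 2.10 mGal
Δg_SB(B) = 978411.51 − 978644.11 + 0.3086×1449.6 − 0.04193×1.98×1449.6 = 94.40 mGal
Difference = 94.40 − (2.10) = 92.30 mGal

92.3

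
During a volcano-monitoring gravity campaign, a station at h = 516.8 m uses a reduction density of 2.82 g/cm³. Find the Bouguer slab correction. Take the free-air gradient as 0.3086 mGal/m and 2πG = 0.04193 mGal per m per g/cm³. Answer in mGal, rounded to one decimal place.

Bouguer slab correction = 0.04193 × 2.82 × 516.8 = 61.1 mGal

61.1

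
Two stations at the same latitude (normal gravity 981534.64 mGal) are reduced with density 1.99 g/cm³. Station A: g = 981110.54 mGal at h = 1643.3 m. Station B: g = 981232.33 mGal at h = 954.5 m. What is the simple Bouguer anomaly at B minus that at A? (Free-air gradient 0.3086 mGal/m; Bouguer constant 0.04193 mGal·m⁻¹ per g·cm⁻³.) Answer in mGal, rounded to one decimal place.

Δg_SB(A) = 981110.54 − 981534.64 + 0.3086×1643.3 − 0.04193×1.99×1643.3 = -54.10 mGal
Δg_SB(B) = 981232.33 − 981534.64 + 0.3086×954.5 − 0.04193×1.99×954.5 = -87.40 mGal
Difference = -87.40 − (-54.10) = -33.30 mGal

-33.3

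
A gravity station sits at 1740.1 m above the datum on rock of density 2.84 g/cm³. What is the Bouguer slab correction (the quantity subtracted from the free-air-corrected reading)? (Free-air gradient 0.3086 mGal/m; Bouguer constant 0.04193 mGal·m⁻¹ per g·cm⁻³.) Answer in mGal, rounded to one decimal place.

Bouguer slab correction = 0.04193 × 2.84 × 1740.1 = 207.2 mGal

207.2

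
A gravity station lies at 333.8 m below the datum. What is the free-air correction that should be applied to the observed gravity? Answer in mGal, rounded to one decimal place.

Free-air correction = 0.3086 × -333.8 = -103.0 mGal

-103.0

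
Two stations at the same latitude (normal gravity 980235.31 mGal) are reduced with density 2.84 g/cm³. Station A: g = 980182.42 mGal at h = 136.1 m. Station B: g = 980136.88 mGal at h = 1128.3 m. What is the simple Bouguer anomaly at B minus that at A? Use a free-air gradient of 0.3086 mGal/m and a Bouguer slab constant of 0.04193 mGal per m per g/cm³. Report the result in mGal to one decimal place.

142.5

Δg_SB(A) = 980182.42 − 980235.31 + 0.3086×136.1 − 0.04193×2.84×136.1 = -27.10 mGal
Δg_SB(B) = 980136.88 − 980235.31 + 0.3086×1128.3 − 0.04193×2.84×1128.3 = 115.40 mGal
Difference = 115.40 − (-27.10) = 142.50 mGal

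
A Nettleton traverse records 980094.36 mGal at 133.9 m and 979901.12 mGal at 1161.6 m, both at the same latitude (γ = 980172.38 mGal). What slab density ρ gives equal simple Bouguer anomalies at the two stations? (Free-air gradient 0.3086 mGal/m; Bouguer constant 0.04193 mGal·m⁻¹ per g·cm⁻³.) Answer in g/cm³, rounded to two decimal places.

2.88

Δg_obs = 979901.12 − 980094.36 = -193.24 mGal over Δh = 1161.6 − 133.9 = 1027.7 m
Equal Bouguer anomalies ⇒ Δg_obs + (0.3086 − 0.04193ρ)·Δh = 0
0.3086 − 0.04193ρ = −Δg_obs/Δh = 0.18803
ρ = (0.3086 − 0.18803) / 0.04193 = 2.88 g/cm³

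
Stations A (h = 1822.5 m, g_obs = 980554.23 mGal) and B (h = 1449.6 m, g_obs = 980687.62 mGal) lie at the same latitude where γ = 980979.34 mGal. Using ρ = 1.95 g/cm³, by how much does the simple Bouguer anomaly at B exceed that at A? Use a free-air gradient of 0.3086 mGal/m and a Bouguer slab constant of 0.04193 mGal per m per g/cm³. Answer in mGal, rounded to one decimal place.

Δg_SB(A) = 980554.23 − 980979.34 + 0.3086×1822.5 − 0.04193×1.95×1822.5 = -11.70 mGal
Δg_SB(B) = 980687.62 − 980979.34 + 0.3086×1449.6 − 0.04193×1.95×1449.6 = 37.10 mGal
Difference = 37.10 − (-11.70) = 48.80 mGal

48.8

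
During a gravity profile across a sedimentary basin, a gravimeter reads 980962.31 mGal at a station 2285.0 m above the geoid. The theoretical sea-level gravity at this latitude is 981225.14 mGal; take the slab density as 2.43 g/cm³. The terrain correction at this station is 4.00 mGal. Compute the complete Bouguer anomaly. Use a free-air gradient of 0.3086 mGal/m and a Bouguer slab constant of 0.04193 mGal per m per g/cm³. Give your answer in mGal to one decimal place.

Free-air correction = 0.3086 × 2285.0 = 705.15 mGal
Free-air anomaly = 980962.31 − 981225.14 + (705.15) = 442.32 mGal
Bouguer slab correction = 0.04193 × 2.43 × 2285.0 = 232.82 mGal
Simple Bouguer anomaly = 442.32 − (232.82) = 209.50 mGal
Complete Bouguer anomaly = 209.50 + 4.00 = 213.50 mGal

213.5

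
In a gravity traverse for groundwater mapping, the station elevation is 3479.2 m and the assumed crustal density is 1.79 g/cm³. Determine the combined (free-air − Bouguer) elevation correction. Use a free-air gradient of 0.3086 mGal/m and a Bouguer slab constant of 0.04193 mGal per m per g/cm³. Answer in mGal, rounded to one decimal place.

Combined gradient = 0.3086 − 0.04193 × 1.79 = 0.2335453 mGal/m
Combined elevation correction = 0.2335453 × 3479.2 = 812.6 mGal

812.6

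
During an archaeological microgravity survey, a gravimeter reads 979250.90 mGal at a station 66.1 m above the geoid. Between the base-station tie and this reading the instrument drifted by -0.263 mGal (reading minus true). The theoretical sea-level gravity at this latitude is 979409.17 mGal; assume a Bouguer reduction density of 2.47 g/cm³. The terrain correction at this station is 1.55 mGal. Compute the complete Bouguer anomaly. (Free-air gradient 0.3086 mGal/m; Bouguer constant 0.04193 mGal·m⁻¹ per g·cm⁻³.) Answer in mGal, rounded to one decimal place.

Drift-corrected reading = 979250.90 − (-0.263) = 979251.163 mGal
Free-air correction = 0.3086 × 66.1 = 20.40 mGal
Free-air anomaly = 979251.163 − 979409.17 + (20.40) = -137.607 mGal
Bouguer slab correction = 0.04193 × 2.47 × 66.1 = 6.85 mGal
Simple Bouguer anomaly = -137.607 − (6.85) = -144.457 mGal
Complete Bouguer anomaly = -144.457 + 1.55 = -142.907 mGal

-142.9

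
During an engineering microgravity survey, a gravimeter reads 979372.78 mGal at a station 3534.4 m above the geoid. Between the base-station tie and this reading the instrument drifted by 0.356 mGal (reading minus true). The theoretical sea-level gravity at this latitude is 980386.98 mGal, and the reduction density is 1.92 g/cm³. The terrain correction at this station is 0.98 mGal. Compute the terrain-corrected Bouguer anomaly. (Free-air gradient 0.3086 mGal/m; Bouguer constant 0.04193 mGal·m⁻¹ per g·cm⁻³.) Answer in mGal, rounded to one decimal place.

Drift-corrected reading = 979372.78 − (0.356) = 979372.424 mGal
Free-air correction = 0.3086 × 3534.4 = 1090.72 mGal
Free-air anomaly = 979372.424 − 980386.98 + (1090.72) = 76.164 mGal
Bouguer slab correction = 0.04193 × 1.92 × 3534.4 = 284.54 mGal
Simple Bouguer anomaly = 76.164 − (284.54) = -208.376 mGal
Complete Bouguer anomaly = -208.376 + 0.98 = -207.396 mGal

-207.4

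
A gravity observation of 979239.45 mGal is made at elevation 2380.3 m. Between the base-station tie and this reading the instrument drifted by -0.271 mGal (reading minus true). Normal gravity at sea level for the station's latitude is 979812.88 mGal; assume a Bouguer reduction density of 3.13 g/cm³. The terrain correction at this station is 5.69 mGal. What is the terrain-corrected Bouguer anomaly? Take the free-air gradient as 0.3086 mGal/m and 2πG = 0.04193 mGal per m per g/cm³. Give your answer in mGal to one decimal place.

-145.3

Drift-corrected reading = 979239.45 − (-0.271) = 979239.721 mGal
Free-air correction = 0.3086 × 2380.3 = 734.56 mGal
Free-air anomaly = 979239.721 − 979812.88 + (734.56) = 161.401 mGal
Bouguer slab correction = 0.04193 × 3.13 × 2380.3 = 312.39 mGal
Simple Bouguer anomaly = 161.401 − (312.39) = -150.989 mGal
Complete Bouguer anomaly = -150.989 + 5.69 = -145.299 mGal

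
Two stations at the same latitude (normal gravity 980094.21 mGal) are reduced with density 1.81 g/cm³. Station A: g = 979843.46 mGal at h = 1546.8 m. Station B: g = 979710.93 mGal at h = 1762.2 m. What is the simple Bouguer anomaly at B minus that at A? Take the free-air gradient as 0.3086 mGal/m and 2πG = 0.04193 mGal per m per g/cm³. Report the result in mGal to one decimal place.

Δg_SB(A) = 979843.46 − 980094.21 + 0.3086×1546.8 − 0.04193×1.81×1546.8 = 109.20 mGal
Δg_SB(B) = 979710.93 − 980094.21 + 0.3086×1762.2 − 0.04193×1.81×1762.2 = 26.80 mGal
Difference = 26.80 − (109.20) = -82.40 mGal

-82.4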